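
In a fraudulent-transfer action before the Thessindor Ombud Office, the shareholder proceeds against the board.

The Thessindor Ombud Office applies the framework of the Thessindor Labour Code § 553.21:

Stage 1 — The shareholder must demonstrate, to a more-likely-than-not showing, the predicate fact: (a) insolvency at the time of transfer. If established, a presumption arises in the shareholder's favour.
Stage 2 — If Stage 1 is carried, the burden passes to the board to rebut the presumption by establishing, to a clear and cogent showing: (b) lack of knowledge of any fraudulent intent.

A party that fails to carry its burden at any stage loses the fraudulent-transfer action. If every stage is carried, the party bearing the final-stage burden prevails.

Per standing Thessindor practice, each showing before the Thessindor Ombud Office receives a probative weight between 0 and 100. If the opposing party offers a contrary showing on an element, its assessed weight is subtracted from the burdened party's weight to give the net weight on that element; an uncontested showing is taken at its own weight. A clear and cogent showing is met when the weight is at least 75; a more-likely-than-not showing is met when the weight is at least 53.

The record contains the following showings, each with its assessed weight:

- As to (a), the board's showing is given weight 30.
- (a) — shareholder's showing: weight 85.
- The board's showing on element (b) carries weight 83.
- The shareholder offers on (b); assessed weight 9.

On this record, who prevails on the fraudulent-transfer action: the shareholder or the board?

shareholder

At Stage 1 the shareholder must meet a more-likely-than-not showing (weight is at least 53): on (a) the weight is 85 less the opposing 30 gives net 55, ≥ 53, so (a) meets the standard.
  Stage 1 carried; the burden shifts to the board.
At Stage 2 the board must meet a clear and cogent showing (weight is at least 75): on (b) the weight is 83 less the opposing 9 gives net 74, < 75, so (b) does not meet the standard.
  The board does not carry Stage 2.
The shareholder prevails.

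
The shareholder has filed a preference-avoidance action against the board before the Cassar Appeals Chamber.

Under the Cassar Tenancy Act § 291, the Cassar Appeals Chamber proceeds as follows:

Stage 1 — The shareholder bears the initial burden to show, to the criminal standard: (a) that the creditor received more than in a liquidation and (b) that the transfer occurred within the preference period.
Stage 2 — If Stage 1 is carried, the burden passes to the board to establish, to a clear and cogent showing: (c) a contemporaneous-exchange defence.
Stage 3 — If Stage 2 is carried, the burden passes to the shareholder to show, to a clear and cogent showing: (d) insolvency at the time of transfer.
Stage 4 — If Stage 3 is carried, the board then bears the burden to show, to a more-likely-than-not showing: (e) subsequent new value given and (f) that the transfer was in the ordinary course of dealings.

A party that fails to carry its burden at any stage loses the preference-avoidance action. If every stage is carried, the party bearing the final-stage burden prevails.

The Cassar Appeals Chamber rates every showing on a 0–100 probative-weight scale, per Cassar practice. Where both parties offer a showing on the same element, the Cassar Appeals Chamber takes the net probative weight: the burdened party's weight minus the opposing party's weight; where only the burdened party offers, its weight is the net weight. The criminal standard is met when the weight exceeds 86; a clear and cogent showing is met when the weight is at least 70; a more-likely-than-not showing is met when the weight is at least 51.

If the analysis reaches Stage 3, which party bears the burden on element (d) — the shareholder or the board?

shareholder

Stage 3's rule assigns the burden to the shareholder (to a clear and cogent showing).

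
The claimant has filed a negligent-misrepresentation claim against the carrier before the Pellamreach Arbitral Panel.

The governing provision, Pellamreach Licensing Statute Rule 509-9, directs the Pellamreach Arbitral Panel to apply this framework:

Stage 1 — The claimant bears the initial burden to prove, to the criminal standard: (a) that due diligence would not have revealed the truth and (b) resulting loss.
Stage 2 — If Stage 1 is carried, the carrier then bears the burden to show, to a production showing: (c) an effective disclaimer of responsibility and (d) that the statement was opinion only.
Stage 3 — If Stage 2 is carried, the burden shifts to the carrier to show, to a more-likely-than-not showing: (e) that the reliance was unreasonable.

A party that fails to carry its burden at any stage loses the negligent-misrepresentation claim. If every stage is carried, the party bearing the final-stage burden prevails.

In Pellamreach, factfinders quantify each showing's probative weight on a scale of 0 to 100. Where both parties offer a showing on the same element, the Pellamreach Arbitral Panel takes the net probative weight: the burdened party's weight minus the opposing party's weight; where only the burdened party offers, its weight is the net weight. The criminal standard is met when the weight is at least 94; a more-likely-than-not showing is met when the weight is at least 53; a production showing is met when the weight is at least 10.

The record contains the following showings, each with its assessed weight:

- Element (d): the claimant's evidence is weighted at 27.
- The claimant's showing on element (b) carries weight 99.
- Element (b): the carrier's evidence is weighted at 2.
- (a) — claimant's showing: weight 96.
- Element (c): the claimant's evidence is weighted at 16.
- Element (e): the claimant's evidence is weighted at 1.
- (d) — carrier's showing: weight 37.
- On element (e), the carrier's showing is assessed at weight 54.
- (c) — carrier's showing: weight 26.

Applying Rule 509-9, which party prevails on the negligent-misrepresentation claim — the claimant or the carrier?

At Stage 1 the claimant must meet the criminal standard (weight is at least 94): on (a) the weight is 96, ≥ 94, so (a) meets the standard; on (b) the weight is 99 less the opposing 2 gives net 97, which does reach 94, so (b) meets the standard.
  The claimant carries Stage 1; the carrier now bears the burden.
At Stage 2 the carrier must meet a production showing (weight is at least 10): on (c) the weight is 26 less the opposing 16 gives net 10, ≥ 10, so (c) meets the standard; on (d) the weight is 37 less the opposing 27 gives net 10, which does reach 10, so (d) meets the standard.
  Stage 2 is satisfied; the carrier continues to bear the burden.
At Stage 3 the carrier must meet a more-likely-than-not showing (weight is at least 53): on (e) the weight is 54 less the opposing 1 gives net 53, ≥ 53, so (e) meets the standard.
  The carrier carries the last stage.
Every stage carried; the carrier prevails.

carrier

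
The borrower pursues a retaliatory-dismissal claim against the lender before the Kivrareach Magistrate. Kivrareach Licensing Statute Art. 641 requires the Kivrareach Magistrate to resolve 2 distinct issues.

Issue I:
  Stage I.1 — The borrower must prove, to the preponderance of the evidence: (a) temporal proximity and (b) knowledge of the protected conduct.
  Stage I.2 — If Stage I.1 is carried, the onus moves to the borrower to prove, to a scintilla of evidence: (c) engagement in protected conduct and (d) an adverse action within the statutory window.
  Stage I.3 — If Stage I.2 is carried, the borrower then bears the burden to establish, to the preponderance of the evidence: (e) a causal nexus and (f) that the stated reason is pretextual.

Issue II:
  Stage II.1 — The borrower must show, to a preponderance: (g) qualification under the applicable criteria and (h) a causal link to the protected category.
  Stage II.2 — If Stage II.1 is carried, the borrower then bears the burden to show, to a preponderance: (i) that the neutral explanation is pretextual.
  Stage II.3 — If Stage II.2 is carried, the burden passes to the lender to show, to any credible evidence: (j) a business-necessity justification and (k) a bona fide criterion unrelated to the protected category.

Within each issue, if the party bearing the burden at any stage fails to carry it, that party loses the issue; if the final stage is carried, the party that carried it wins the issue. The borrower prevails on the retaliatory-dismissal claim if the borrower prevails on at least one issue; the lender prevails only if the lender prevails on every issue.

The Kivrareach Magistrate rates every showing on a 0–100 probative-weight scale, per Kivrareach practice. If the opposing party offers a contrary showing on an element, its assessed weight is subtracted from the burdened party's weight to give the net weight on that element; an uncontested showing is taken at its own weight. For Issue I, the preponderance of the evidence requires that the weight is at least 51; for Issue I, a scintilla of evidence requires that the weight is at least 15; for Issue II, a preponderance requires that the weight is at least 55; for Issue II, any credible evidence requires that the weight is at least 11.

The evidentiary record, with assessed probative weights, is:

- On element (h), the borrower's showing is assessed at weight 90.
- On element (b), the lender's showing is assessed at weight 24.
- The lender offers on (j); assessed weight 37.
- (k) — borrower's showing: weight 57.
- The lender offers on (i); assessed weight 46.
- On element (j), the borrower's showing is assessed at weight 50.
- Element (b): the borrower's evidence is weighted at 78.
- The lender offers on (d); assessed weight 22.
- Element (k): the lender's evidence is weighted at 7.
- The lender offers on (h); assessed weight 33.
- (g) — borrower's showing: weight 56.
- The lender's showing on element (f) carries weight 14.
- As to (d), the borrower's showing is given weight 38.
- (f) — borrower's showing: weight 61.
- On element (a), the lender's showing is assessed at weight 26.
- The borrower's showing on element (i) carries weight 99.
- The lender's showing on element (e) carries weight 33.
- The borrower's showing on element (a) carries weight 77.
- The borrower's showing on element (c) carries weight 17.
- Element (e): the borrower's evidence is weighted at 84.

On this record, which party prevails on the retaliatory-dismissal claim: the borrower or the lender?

lender

— Issue I —
Stage I.1 (borrower, the preponderance of the evidence, weight is at least 51): (a) net 77−26=51 ≥ 51 — meets; (b) net 78−24=54 ≥ 51 — meets.
  Stage I.1 carried; the burden remains with the borrower.
Stage I.2 (borrower, a scintilla of evidence, weight is at least 15): (c) 17 ≥ 15 — meets; (d) net 38−22=16 ≥ 15 — meets.
  All elements met. The borrower retains the burden for Stage I.3.
Stage I.3 (borrower, the preponderance of the evidence, weight is at least 51): (e) net 84−33=51 ≥ 51 — meets; (f) net 61−14=47 < 51 — fails.
  Stage I.3 not carried; the borrower fails its burden.
The lender prevails on this issue.
— Issue II —
Stage II.1 (borrower, a preponderance, weight is at least 55): (g) 56 ≥ 55 — meets; (h) net 90−33=57 ≥ 55 — meets.
  Stage II.1 carried; the burden remains with the borrower.
Stage II.2 (borrower, a preponderance, weight is at least 55): (i) net 99−46=53 < 55 — fails.
  Not every element is met, so the borrower fails to carry Stage II.2.
The analysis ends at Stage II.2; the lender prevails on this issue.
Per-issue: Issue I → lender; Issue II → lender. The borrower must prevail on at least one issue; overall, the lender prevails.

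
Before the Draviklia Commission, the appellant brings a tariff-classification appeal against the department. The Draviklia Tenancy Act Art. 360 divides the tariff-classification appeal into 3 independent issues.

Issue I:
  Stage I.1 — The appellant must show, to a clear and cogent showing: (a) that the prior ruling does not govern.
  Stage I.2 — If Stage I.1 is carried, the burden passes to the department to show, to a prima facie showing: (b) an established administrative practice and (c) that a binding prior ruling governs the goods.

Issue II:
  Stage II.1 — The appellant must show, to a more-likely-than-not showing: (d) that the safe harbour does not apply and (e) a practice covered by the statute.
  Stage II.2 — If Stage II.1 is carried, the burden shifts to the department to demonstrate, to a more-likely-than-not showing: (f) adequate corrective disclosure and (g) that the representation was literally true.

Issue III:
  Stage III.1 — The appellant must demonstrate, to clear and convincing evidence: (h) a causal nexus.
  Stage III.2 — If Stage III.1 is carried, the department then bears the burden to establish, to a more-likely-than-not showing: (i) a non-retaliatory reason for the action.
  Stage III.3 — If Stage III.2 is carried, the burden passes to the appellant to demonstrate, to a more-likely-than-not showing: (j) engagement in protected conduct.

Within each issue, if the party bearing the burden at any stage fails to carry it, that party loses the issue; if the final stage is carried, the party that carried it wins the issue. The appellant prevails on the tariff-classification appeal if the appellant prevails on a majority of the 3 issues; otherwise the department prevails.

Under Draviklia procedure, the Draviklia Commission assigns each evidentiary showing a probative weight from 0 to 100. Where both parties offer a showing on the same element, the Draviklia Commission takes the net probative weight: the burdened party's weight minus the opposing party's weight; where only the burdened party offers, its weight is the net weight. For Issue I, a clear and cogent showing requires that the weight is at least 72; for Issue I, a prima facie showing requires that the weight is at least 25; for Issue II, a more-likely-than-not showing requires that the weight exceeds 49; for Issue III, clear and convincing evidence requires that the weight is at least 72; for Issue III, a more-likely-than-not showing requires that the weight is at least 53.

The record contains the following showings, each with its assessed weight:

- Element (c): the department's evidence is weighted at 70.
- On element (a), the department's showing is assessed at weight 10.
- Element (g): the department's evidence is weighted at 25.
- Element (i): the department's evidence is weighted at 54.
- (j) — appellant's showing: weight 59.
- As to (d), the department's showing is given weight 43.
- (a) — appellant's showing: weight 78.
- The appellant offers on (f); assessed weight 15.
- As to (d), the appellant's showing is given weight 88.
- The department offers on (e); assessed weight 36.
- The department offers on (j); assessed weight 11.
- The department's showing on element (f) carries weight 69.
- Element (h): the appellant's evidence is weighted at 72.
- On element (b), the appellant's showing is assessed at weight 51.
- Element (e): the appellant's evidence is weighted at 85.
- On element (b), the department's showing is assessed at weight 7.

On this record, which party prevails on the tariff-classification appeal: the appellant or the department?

department

— Issue I —
Stage I.1 (appellant, a clear and cogent showing, weight is at least 72): (a) net 78−10=68 < 72 — fails.
  The appellant does not carry Stage I.1.
So the department prevails on this issue.
— Issue II —
Stage II.1 — burden on appellant; standard: a more-likely-than-not showing (weight exceeds 49).
    (d): 88 − 43 = 45 ≤ 49 [not met]
    (e): 85 − 36 = 49 ≤ 49 [not met]
  Stage II.1 not carried; the appellant fails its burden.
The analysis ends at Stage II.1; the department prevails on this issue.
— Issue III —
At Stage III.1 the appellant must meet clear and convincing evidence (weight is at least 72): on (h) the weight is 72, which does reach 72, so (h) meets the standard.
  Stage III.1 is satisfied; the onus moves to the department.
At Stage III.2 the department must meet a more-likely-than-not showing (weight is at least 53): on (i) the weight is 54, which does reach 53, so (i) meets the standard.
  Stage III.2 is satisfied; the onus moves to the appellant.
At Stage III.3 the appellant must meet a more-likely-than-not showing (weight is at least 53): on (j) the weight is 59 less the opposing 11 gives net 48, < 53, so (j) does not meet the standard.
  Stage III.3 not carried; the appellant fails its burden.
So the department prevails on this issue.
Per-issue: Issue I → department; Issue II → department; Issue III → department. The appellant must prevail on a majority of issues; overall, the department prevails.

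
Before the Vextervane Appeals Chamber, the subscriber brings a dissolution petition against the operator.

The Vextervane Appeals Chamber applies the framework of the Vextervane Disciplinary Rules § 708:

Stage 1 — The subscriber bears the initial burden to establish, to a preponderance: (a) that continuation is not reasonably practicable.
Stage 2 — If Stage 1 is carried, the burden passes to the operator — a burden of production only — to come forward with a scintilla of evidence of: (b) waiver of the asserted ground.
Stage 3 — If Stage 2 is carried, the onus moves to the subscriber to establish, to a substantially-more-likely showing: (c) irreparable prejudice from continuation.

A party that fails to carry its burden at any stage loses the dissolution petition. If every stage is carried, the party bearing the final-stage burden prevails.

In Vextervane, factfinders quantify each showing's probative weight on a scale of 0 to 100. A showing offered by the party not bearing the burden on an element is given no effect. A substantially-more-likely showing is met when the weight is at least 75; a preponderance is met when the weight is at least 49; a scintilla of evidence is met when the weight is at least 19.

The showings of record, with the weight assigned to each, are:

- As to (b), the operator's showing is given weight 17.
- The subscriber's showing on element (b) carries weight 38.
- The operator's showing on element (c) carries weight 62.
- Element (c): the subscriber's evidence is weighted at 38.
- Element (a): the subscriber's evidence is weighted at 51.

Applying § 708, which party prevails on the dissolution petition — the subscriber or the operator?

Stage 1 (subscriber, a preponderance, weight is at least 49): (a) 51 ≥ 49 — meets.
  All elements met. The burden passes to the operator.
Stage 2 (operator, a scintilla of evidence, weight is at least 19): (b) 17 (subscriber's 38 disregarded) < 19 — fails.
  Stage 2 not carried; the operator fails its burden.
So the subscriber prevails.

subscriber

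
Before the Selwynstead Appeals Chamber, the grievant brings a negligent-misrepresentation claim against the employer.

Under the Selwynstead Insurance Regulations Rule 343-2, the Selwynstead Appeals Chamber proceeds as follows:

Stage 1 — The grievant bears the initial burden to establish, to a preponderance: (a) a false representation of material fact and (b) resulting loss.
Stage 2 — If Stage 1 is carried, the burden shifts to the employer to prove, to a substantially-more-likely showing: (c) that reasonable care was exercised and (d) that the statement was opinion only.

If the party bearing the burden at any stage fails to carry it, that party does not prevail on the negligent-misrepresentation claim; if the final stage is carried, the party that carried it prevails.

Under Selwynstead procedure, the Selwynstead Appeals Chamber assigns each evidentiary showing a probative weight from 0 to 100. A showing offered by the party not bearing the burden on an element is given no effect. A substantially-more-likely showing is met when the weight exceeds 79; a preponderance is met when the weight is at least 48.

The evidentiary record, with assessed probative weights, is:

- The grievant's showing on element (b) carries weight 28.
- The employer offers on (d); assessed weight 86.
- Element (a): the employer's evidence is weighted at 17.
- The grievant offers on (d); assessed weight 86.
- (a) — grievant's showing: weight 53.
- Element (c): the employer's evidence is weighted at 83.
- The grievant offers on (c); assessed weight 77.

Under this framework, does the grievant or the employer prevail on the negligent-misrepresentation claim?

employer

Stage 1 (grievant, a preponderance, weight is at least 48): (a) 53 (employer's 17 disregarded) ≥ 48 — meets; (b) 28 < 48 — fails.
  The grievant does not carry Stage 1.
The employer prevails.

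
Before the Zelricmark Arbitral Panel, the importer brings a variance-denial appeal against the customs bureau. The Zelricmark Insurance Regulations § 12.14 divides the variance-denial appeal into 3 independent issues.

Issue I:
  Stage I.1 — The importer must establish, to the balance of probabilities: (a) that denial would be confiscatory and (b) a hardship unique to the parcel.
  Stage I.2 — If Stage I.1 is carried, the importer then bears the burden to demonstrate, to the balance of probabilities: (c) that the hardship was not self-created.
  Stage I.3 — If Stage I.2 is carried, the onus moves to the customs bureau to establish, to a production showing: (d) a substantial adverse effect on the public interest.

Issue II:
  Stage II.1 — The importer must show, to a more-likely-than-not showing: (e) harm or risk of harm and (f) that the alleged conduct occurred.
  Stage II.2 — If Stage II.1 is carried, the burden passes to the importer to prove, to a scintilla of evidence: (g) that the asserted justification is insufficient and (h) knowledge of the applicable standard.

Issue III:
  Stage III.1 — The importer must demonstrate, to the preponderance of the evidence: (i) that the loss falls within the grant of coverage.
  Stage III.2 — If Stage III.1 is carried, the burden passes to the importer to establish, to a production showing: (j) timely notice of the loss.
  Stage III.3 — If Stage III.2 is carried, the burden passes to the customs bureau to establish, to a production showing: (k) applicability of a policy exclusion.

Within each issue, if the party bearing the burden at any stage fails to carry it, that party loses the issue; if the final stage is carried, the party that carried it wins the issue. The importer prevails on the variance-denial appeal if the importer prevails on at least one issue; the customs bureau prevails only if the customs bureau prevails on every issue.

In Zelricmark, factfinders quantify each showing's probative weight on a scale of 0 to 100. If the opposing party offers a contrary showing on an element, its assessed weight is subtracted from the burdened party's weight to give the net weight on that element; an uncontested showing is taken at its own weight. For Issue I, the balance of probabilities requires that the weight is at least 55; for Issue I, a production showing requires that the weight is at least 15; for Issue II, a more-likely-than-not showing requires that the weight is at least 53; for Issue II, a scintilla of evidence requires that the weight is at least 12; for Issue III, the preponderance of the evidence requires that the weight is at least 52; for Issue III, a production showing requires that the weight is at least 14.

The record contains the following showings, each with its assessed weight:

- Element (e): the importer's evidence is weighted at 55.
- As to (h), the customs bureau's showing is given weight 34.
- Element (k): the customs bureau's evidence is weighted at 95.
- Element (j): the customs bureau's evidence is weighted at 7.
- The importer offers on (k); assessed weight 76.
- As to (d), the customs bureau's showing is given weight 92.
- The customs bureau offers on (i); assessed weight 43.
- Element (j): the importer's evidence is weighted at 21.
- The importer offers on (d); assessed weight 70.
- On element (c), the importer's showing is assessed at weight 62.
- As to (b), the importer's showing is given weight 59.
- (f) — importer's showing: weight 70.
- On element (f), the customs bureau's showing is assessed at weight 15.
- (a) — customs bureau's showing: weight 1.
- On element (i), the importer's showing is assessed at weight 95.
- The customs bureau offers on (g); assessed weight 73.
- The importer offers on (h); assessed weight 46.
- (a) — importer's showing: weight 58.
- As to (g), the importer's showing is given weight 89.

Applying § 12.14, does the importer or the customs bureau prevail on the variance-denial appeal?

importer

— Issue I —
Stage I.1 — burden on importer; standard: the balance of probabilities (weight is at least 55).
    (a): 58 − 1 = 57 ≥ 55 [met]
    (b): 59 ≥ 55 [met]
  All elements met. The importer retains the burden for Stage I.2.
Stage I.2 — burden on importer; standard: the balance of probabilities (weight is at least 55).
    (c): 62 ≥ 55 [met]
  Stage I.2 carried; the burden shifts to the customs bureau.
Stage I.3 — burden on customs bureau; standard: a production showing (weight is at least 15).
    (d): 92 − 70 = 22 ≥ 15 [met]
  The customs bureau carries the last stage.
Every stage carried; the customs bureau prevails on this issue.
— Issue II —
Stage II.1 (importer, a more-likely-than-not showing, weight is at least 53): (e) 55 ≥ 53 — meets; (f) net 70−15=55 ≥ 53 — meets.
  All elements met. The importer retains the burden for Stage II.2.
Stage II.2 (importer, a scintilla of evidence, weight is at least 12): (g) net 89−73=16 ≥ 12 — meets; (h) net 46−34=12 ≥ 12 — meets.
  The importer carries the last stage.
With every stage satisfied, the importer prevails on this issue.
— Issue III —
Stage III.1 (importer, the preponderance of the evidence, weight is at least 52): (i) net 95−43=52 ≥ 52 — meets.
  All elements met. The importer retains the burden for Stage III.2.
Stage III.2 (importer, a production showing, weight is at least 14): (j) net 21−7=14 ≥ 14 — meets.
  Stage III.2 is satisfied; the onus moves to the customs bureau.
Stage III.3 (customs bureau, a production showing, weight is at least 14): (k) net 95−76=19 ≥ 14 — meets.
  The customs bureau carries the last stage.
Every stage carried; the customs bureau prevails on this issue.
Per-issue: Issue I → customs bureau; Issue II → importer; Issue III → customs bureau. The importer must prevail on at least one issue; overall, the importer prevails.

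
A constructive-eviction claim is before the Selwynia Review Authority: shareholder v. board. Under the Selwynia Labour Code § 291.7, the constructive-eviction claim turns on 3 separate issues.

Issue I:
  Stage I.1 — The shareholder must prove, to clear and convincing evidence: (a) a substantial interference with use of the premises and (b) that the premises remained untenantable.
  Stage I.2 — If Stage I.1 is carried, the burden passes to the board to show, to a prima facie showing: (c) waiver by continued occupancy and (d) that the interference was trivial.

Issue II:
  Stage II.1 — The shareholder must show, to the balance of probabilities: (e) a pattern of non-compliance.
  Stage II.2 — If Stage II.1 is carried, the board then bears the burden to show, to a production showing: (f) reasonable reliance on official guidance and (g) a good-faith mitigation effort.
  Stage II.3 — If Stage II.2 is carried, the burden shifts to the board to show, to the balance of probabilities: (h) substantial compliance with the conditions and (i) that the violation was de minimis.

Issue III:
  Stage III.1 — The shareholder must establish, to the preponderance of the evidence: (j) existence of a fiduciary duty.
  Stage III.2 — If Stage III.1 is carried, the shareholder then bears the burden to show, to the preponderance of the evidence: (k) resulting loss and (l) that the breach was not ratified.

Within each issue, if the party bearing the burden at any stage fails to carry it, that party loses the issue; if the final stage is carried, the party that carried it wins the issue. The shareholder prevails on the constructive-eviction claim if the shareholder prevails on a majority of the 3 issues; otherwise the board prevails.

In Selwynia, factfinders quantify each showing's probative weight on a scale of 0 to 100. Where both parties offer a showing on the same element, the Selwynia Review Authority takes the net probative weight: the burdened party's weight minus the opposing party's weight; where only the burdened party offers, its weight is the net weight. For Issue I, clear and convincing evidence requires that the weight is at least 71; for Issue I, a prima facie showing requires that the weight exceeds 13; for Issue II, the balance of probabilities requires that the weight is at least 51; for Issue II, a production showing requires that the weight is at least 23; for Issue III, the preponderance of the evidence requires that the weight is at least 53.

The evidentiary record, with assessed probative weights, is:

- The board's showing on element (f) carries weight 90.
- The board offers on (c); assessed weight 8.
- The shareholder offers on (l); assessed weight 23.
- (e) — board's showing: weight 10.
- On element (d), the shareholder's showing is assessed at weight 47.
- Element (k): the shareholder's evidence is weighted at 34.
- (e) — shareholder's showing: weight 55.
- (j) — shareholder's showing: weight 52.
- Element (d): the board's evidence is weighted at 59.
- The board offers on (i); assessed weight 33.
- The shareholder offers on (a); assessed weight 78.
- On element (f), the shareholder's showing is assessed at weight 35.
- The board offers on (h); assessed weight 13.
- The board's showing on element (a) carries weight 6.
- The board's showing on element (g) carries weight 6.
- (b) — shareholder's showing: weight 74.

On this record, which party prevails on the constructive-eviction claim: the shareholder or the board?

board

— Issue I —
Stage I.1 (shareholder, clear and convincing evidence, weight is at least 71): (a) net 78−6=72 ≥ 71 — meets; (b) 74 ≥ 71 — meets.
  Stage I.1 is satisfied; the onus moves to the board.
Stage I.2 (board, a prima facie showing, weight exceeds 13): (c) 8 ≤ 13 — fails; (d) net 59−47=12 ≤ 13 — fails.
  The board does not carry Stage I.2.
The shareholder prevails on this issue.
— Issue II —
Stage II.1 — burden on shareholder; standard: the balance of probabilities (weight is at least 51).
    (e): 55 − 10 = 45 < 51 [not met]
  The shareholder does not carry Stage II.1.
So the board prevails on this issue.
— Issue III —
Stage III.1 — burden on shareholder; standard: the preponderance of the evidence (weight is at least 53).
    (j): 52 < 53 [not met]
  Not every element is met, so the shareholder fails to carry Stage III.1.
The board prevails on this issue.
Per-issue: Issue I → shareholder; Issue II → board; Issue III → board. The shareholder must prevail on a majority of issues; overall, the board prevails.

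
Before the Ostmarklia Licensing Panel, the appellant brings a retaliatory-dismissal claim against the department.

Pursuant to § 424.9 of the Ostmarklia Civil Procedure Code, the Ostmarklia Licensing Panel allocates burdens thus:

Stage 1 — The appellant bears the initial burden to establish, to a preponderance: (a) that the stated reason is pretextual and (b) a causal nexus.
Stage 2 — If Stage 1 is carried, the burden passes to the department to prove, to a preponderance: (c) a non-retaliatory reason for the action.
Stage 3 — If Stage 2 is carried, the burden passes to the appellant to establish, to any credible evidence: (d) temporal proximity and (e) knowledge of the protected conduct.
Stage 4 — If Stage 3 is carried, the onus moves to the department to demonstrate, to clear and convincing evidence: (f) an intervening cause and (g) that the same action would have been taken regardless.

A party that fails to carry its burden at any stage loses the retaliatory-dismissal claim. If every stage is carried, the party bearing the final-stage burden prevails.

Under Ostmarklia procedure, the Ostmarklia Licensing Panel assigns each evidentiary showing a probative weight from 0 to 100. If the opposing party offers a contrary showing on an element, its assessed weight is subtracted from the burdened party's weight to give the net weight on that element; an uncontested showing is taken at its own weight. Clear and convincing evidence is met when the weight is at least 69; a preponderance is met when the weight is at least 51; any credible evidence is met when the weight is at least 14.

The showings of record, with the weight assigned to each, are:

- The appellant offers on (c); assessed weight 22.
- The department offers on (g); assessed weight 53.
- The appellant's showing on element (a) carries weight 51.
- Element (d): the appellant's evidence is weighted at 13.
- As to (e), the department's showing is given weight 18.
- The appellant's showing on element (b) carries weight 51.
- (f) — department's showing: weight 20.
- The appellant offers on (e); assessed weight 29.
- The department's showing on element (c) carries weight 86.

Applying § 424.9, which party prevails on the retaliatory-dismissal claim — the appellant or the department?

department

Stage 1 — burden on appellant; standard: a preponderance (weight is at least 51).
    (a): 51 ≥ 51 [met]
    (b): 51 ≥ 51 [met]
  All elements met. The burden passes to the department.
Stage 2 — burden on department; standard: a preponderance (weight is at least 51).
    (c): 86 − 22 = 64 ≥ 51 [met]
  Stage 2 carried; the burden shifts to the appellant.
Stage 3 — burden on appellant; standard: any credible evidence (weight is at least 14).
    (d): 13 < 14 [not met]
    (e): 29 − 18 = 11 < 14 [not met]
  Stage 3 not carried; the appellant fails its burden.
The analysis ends at Stage 3; the department prevails.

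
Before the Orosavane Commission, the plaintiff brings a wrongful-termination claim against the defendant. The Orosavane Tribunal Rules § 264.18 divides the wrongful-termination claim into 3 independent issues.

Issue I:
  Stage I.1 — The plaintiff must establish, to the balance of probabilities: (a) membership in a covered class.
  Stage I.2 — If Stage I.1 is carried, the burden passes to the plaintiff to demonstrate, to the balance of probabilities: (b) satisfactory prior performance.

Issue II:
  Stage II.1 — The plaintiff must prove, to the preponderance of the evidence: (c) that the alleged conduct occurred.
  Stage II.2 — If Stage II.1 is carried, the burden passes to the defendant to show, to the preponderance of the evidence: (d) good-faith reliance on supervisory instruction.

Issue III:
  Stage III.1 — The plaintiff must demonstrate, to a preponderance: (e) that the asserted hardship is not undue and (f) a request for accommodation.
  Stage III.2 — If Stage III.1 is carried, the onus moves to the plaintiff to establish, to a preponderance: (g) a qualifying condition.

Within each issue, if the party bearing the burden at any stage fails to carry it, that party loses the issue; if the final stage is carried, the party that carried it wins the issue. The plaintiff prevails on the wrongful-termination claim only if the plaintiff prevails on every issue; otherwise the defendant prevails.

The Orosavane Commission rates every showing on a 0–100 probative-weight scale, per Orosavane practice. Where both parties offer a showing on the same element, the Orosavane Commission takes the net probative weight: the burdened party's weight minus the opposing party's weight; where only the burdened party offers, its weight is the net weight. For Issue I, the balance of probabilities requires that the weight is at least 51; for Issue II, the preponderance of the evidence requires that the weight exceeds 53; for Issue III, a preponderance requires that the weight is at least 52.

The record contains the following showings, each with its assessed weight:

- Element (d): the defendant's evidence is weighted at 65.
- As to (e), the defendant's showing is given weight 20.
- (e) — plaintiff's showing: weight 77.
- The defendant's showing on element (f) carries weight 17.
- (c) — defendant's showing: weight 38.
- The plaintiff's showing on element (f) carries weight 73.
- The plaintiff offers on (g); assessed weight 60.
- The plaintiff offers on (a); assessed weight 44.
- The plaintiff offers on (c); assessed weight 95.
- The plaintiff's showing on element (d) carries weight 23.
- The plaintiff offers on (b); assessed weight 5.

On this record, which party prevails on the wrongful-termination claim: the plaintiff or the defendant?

— Issue I —
Stage I.1 (plaintiff, the balance of probabilities, weight is at least 51): (a) 44 < 51 — fails.
  Not every element is met, so the plaintiff fails to carry Stage I.1.
So the defendant prevails on this issue.
— Issue II —
Stage II.1 (plaintiff, the preponderance of the evidence, weight exceeds 53): (c) net 95−38=57 > 53 — meets.
  Stage II.1 is satisfied; the onus moves to the defendant.
Stage II.2 (defendant, the preponderance of the evidence, weight exceeds 53): (d) net 65−23=42 ≤ 53 — fails.
  Stage II.2 not carried; the defendant fails its burden.
The analysis ends at Stage II.2; the plaintiff prevails on this issue.
— Issue III —
At Stage III.1 the plaintiff must meet a preponderance (weight is at least 52): on (e) the weight is 77 less the opposing 20 gives net 57, which does reach 52, so (e) meets the standard; on (f) the weight is 73 less the opposing 17 gives net 56, ≥ 52, so (f) meets the standard.
  Stage III.1 is satisfied; the plaintiff continues to bear the burden.
At Stage III.2 the plaintiff must meet a preponderance (weight is at least 52): on (g) the weight is 60, ≥ 52, so (g) meets the standard.
  All elements met at the final stage.
With every stage satisfied, the plaintiff prevails on this issue.
Per-issue: Issue I → defendant; Issue II → plaintiff; Issue III → plaintiff. The plaintiff must prevail on every issue; overall, the defendant prevails.

defendant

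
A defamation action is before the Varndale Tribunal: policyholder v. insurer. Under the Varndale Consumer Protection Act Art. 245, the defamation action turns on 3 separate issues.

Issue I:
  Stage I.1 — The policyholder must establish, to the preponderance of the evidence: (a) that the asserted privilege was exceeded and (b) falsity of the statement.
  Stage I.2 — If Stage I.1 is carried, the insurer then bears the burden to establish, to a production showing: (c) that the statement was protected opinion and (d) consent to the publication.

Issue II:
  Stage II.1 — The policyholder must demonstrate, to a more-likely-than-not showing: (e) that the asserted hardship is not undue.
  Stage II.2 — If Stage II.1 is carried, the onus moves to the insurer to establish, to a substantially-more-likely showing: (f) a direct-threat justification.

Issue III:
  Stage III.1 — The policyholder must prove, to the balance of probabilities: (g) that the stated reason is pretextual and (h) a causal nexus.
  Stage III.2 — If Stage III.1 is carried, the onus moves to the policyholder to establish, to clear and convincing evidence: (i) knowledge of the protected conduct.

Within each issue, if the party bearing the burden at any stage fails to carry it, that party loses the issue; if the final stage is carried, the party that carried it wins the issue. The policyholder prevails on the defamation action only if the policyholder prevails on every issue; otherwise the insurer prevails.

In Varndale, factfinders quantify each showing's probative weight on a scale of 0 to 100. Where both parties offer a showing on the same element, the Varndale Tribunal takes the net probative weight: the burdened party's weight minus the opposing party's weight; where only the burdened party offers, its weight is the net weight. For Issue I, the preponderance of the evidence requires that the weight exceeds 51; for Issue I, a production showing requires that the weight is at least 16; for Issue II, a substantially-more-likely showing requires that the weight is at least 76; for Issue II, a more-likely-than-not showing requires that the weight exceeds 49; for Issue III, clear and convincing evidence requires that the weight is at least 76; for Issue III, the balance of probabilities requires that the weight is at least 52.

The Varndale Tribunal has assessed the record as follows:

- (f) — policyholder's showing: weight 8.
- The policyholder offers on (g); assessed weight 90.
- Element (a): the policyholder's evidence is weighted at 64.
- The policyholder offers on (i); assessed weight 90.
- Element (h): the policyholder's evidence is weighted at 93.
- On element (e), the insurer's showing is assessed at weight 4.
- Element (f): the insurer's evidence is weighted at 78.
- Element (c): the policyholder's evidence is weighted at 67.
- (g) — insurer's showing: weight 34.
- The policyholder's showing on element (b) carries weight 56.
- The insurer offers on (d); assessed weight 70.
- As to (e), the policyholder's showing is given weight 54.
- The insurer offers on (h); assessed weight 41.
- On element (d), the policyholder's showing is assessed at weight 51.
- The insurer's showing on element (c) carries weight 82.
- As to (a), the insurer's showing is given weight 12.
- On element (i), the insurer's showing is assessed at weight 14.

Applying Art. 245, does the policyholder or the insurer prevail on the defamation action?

— Issue I —
At Stage I.1 the policyholder must meet the preponderance of the evidence (weight exceeds 51): on (a) the weight is 64 less the opposing 12 gives net 52, > 51, so (a) meets the standard; on (b) the weight is 56, > 51, so (b) meets the standard.
  All elements met. The burden passes to the insurer.
At Stage I.2 the insurer must meet a production showing (weight is at least 16): on (c) the weight is 82 less the opposing 67 gives net 15, < 16, so (c) does not meet the standard; on (d) the weight is 70 less the opposing 51 gives net 19, which does reach 16, so (d) meets the standard.
  Stage I.2 not carried; the insurer fails its burden.
The policyholder prevails on this issue.
— Issue II —
Stage II.1 (policyholder, a more-likely-than-not showing, weight exceeds 49): (e) net 54−4=50 > 49 — meets.
  Stage II.1 is satisfied; the onus moves to the insurer.
Stage II.2 (insurer, a substantially-more-likely showing, weight is at least 76): (f) net 78−8=70 < 76 — fails.
  The insurer does not carry Stage II.2.
So the policyholder prevails on this issue.
— Issue III —
Stage III.1 — burden on policyholder; standard: the balance of probabilities (weight is at least 52).
    (g): 90 − 34 = 56 ≥ 52 [met]
    (h): 93 − 41 = 52 ≥ 52 [met]
  Stage III.1 is satisfied; the policyholder continues to bear the burden.
Stage III.2 — burden on policyholder; standard: clear and convincing evidence (weight is at least 76).
    (i): 90 − 14 = 76 ≥ 76 [met]
  The policyholder carries the last stage.
Every stage carried; the policyholder prevails on this issue.
Per-issue: Issue I → policyholder; Issue II → policyholder; Issue III → policyholder. The policyholder must prevail on every issue; overall, the policyholder prevails.

policyholder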